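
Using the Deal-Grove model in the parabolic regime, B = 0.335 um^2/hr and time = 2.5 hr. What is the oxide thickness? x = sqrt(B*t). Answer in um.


Step 1: Compute B*t = 0.335 * 2.5 = 0.8375
Step 2: x = sqrt(0.8375)
x = 0.915 um


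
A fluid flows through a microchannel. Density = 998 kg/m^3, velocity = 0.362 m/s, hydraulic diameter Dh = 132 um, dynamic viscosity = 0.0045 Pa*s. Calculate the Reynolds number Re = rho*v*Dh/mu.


Step 1: Convert Dh to meters: Dh = 132e-6 m
Step 2: Re = rho * v * Dh / mu
Re = 998 * 0.362 * 132e-6 / 0.0045
Re = 10.597


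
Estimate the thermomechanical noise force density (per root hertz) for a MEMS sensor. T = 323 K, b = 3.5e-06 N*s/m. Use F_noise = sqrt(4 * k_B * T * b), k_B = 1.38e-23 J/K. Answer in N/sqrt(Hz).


Step 1: Compute 4 * k_B * T * b
= 4 * 1.38e-23 * 323 * 3.5e-06
= 6.2404e-26 N^2/Hz
Step 2: F_noise = sqrt(6.2404e-26)
F_noise = 2.50e-13 N/sqrt(Hz)


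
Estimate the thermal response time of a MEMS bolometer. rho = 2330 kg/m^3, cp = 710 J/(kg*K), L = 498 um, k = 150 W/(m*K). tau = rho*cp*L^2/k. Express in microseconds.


Step 1: Convert L to m: L = 498e-6 m
Step 2: L^2 = (498e-6)^2 = 2.48004e-07 m^2
Step 3: tau = 2330 * 710 * 2.48004e-07 / 150 = 2.73515345e-03 s
Step 4: Convert to microseconds (multiply by 1e6).
tau = 2735.153 us


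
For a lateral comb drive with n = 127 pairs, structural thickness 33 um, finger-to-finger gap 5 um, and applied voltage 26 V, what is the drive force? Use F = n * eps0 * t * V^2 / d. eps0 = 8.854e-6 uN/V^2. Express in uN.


Step 1: Parameters: n=127, eps0=8.854e-6 uN/V^2, t=33 um, V=26 V, d=5 um
Step 2: V^2 = 676
Step 3: F = 127 * 8.854e-6 * 33 * 676 / 5
F = 5.017 uN


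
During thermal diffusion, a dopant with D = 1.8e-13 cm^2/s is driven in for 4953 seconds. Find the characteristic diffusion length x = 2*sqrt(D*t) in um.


Step 1: Compute D*t = 1.8e-13 * 4953 = 8.9154e-10 cm^2
Step 2: sqrt(D*t) = 2.9859e-05 cm
Step 3: x = 2 * 2.9859e-05 cm = 5.9718e-05 cm
Step 4: Convert to um (1 cm = 1e4 um): x = 0.597 um


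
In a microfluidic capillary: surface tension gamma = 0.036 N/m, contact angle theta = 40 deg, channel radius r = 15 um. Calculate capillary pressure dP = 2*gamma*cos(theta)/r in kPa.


Step 1: cos(40 deg) = 0.766
Step 2: Convert r to m: r = 15e-6 m
Step 3: dP = 2 * 0.036 * 0.766 / 15e-6 = 3676.8 Pa
Step 4: Convert Pa to kPa (divide by 1000).
dP = 3.68 kPa


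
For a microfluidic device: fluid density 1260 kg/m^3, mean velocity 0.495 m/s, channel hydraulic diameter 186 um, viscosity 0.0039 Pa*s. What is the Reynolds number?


Step 1: Convert Dh to meters: Dh = 186e-6 m
Step 2: Re = rho * v * Dh / mu
Re = 1260 * 0.495 * 186e-6 / 0.0039
Re = 29.746


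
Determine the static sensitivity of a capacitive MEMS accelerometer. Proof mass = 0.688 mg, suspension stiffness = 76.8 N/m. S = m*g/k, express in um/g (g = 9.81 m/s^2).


Step 1: Convert mass: m = 0.688 mg = 6.88e-07 kg
Step 2: S = m * g / k = 6.88e-07 * 9.81 / 76.8
Step 3: S = 8.79e-08 m/g
Step 4: Convert to um/g: S = 0.088 um/g


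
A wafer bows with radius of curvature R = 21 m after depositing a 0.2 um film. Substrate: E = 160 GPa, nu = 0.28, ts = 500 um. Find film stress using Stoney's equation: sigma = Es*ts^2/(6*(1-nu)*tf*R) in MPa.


Step 1: Compute numerator: Es * ts^2 = 160 * 500^2 = 40000000 (GPa*um^2)
Step 2: Compute denominator (R in um): 6*(1-nu)*tf*R = 6*0.72*0.2*21e6 = 18144000.0 (um^2)
Step 3: sigma (GPa) = 40000000 / 18144000.0 = 2.204586e+00 GPa
Step 4: Convert to MPa (x1000): sigma = 2204.6 MPa


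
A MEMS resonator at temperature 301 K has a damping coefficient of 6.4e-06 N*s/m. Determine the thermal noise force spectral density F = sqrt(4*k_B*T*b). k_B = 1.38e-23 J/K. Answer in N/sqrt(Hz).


Step 1: Compute 4 * k_B * T * b
= 4 * 1.38e-23 * 301 * 6.4e-06
= 1.0634e-25 N^2/Hz
Step 2: F_noise = sqrt(1.0634e-25)
F_noise = 3.26e-13 N/sqrt(Hz)


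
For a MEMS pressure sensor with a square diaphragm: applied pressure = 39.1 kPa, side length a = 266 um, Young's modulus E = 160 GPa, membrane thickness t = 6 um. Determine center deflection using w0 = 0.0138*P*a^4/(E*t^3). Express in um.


Step 1: Convert pressure to compatible units (E is in GPa, so P in GPa).
P = 39.1 kPa = 39.1e-6 GPa
Step 2: Compute numerator: 0.0138 * P * a^4.
a^4 = 266^4 = 5006411536
numerator = 0.0138 * 39.1e-6 * 5006411536 = 2.7014e+03
Step 3: Compute denominator: E * t^3 = 160 * 6^3 = 34560
Step 4: w0 = numerator / denominator = 2.7014e+03 / 34560 = 0.0782 um


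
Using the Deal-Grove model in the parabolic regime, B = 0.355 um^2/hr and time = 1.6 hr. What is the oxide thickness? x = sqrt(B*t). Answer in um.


Step 1: Compute B*t = 0.355 * 1.6 = 0.568
Step 2: x = sqrt(0.568)
x = 0.754 um


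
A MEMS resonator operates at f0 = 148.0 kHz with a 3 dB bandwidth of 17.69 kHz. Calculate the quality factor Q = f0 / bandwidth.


Step 1: Q = f0 / bandwidth
Step 2: Q = 148.0 / 17.69
Q = 8.4


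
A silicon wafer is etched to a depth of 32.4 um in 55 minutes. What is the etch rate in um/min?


Step 1: Etch rate = depth / time
Step 2: rate = 32.4 / 55
rate = 0.589 um/min


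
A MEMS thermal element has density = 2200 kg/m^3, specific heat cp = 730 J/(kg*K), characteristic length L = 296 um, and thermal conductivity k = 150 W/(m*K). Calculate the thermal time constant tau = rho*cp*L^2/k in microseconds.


Step 1: Convert L to m: L = 296e-6 m
Step 2: L^2 = (296e-6)^2 = 8.7616e-08 m^2
Step 3: tau = 2200 * 730 * 8.7616e-08 / 150 = 9.3807531e-04 s
Step 4: Convert to microseconds (multiply by 1e6).
tau = 938.075 us


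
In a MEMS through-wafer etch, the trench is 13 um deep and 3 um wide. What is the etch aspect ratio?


Step 1: AR = depth / width
Step 2: AR = 13 / 3
AR = 4.3


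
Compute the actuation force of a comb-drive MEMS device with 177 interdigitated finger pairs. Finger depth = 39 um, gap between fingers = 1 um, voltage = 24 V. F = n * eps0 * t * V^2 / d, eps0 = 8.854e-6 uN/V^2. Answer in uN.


Step 1: Parameters: n=177, eps0=8.854e-6 uN/V^2, t=39 um, V=24 V, d=1 um
Step 2: V^2 = 576
Step 3: F = 177 * 8.854e-6 * 39 * 576 / 1
F = 35.205 uN


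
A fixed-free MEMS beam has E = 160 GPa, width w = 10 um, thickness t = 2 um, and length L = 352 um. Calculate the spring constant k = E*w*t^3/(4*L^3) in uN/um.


Step 1: Convert E to consistent units (1 GPa = 1000 uN/um^2).
E = 160 GPa = 160000 uN/um^2
Step 2: Compute t^3 = 2^3 = 8
Step 3: Compute L^3 = 352^3 = 43614208
Step 4: k = 160000 * 10 * 8 / (4 * 43614208)
k = 0.0734 uN/um


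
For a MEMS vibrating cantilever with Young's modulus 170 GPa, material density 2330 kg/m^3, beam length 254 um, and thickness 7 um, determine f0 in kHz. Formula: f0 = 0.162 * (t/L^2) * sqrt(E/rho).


Step 1: Convert units to SI.
t_SI = 7e-6 m, L_SI = 254e-6 m
Step 2: Calculate sqrt(E/rho).
sqrt(170e9 / 2330) = 8541.74 m/s
Step 3: Compute f0.
f0 = 0.162 * 7e-6 / (254e-6)^2 * 8541.74 = 150138.5 Hz = 150.14 kHz


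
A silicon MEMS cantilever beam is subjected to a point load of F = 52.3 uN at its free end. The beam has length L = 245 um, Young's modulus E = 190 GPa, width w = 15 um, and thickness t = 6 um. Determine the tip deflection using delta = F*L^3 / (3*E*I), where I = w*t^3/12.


Step 1: Calculate the second moment of area.
I = w * t^3 / 12 = 15 * 6^3 / 12 = 270.0 um^4
Step 2: Convert E to consistent units (1 GPa = 1000 uN/um^2).
E = 190 GPa = 190000 uN/um^2
Step 3: Calculate tip deflection.
delta = F * L^3 / (3 * E * I)
delta = 52.3 * 245^3 / (3 * 190000 * 270.0)
delta = 4.9976 um


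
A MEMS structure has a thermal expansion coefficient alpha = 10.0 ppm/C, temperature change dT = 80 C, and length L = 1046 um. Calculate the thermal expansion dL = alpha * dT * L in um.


Step 1: Convert CTE: alpha = 10.0 ppm/C = 10.0e-6 /C
Step 2: dL = 10.0e-6 * 80 * 1046
dL = 0.8368 um


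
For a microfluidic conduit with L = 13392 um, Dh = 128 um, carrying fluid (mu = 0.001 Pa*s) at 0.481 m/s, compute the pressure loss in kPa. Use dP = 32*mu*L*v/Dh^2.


Step 1: Convert to SI: L = 13392e-6 m, Dh = 128e-6 m
Step 2: dP = 32 * 0.001 * 13392e-6 * 0.481 / (128e-6)^2
Step 3: dP = 12581.16 Pa
Step 4: Convert to kPa: dP = 12.58 kPa


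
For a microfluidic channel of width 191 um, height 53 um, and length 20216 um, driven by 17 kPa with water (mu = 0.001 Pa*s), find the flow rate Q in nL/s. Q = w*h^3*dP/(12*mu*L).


Step 1: Convert all dimensions to SI (meters).
w = 191e-6 m, h = 53e-6 m, L = 20216e-6 m, dP = 17e3 Pa
Step 2: Q = w * h^3 * dP / (12 * mu * L)
Q = 191e-6 * (53e-6)^3 * 17e3 / (12 * 0.001 * 20216e-6) = 1.99266101e-09 m^3/s
Step 3: Convert Q from m^3/s to nL/s (1 m^3 = 1e12 nL, so multiply by 1e12).
Q = 1992.661 nL/s


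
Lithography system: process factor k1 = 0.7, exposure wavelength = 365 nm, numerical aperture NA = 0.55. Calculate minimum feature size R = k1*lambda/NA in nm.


Step 1: Identify values: k1 = 0.7, lambda = 365 nm, NA = 0.55
Step 2: R = k1 * lambda / NA
R = 0.7 * 365 / 0.55
R = 464.5 nm


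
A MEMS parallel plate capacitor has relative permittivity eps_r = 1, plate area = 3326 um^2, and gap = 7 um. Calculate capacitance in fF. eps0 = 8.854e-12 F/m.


Step 1: Convert area to m^2: A = 3326e-12 m^2
Step 2: Convert gap to m: d = 7e-6 m
Step 3: C = eps0 * eps_r * A / d
C = 8.854e-12 * 1 * 3326e-12 / 7e-6
Step 4: Convert to fF (multiply by 1e15).
C = 4.21 fF


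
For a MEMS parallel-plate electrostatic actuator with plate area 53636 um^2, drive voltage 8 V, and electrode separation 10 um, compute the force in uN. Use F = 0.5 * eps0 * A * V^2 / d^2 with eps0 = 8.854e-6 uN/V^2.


Step 1: Identify parameters.
eps0 = 8.854e-6 uN/V^2, A = 53636 um^2, V = 8 V, d = 10 um
Step 2: Compute V^2 = 8^2 = 64
Step 3: Compute d^2 = 10^2 = 100
Step 4: F = 0.5 * 8.854e-6 * 53636 * 64 / 100
F = 0.152 uN


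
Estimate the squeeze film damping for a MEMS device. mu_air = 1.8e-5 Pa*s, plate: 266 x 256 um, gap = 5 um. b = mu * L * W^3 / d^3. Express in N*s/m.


Step 1: Convert to SI.
L = 266e-6 m, W = 256e-6 m, d = 5e-6 m
Step 2: W^3 = (256e-6)^3 = 1.68e-11 m^3
Step 3: d^3 = (5e-6)^3 = 1.25e-16 m^3
Step 4: b = 1.8e-5 * 266e-6 * 1.68e-11 / 1.25e-16
b = 6.43e-04 N*s/m


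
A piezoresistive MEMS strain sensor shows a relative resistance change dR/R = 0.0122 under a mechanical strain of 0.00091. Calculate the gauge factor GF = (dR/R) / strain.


Step 1: Identify values.
dR/R = 0.0122, strain = 0.00091
Step 2: GF = (dR/R) / strain = 0.0122 / 0.00091
GF = 13.4


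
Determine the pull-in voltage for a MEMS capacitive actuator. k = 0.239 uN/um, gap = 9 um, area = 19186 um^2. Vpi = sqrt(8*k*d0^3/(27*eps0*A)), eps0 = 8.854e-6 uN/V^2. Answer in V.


Step 1: Compute numerator: 8 * k * d0^3 = 8 * 0.239 * 9^3 = 1393.848
Step 2: Compute denominator: 27 * eps0 * A = 27 * 8.854e-6 * 19186 = 4.586567
Step 3: Vpi = sqrt(1393.848 / 4.586567)
Vpi = 17.43 V


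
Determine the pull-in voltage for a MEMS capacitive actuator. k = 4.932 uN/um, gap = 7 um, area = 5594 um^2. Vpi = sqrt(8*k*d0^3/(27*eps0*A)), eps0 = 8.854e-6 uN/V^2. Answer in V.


Step 1: Compute numerator: 8 * k * d0^3 = 8 * 4.932 * 7^3 = 13533.408
Step 2: Compute denominator: 27 * eps0 * A = 27 * 8.854e-6 * 5594 = 1.33729
Step 3: Vpi = sqrt(13533.408 / 1.33729)
Vpi = 100.6 V


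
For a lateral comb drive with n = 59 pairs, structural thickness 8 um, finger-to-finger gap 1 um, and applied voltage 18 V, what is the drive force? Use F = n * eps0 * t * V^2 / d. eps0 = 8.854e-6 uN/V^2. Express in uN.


Step 1: Parameters: n=59, eps0=8.854e-6 uN/V^2, t=8 um, V=18 V, d=1 um
Step 2: V^2 = 324
Step 3: F = 59 * 8.854e-6 * 8 * 324 / 1
F = 1.354 uN


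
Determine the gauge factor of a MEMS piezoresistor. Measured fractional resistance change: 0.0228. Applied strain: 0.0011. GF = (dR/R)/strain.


Step 1: Identify values.
dR/R = 0.0228, strain = 0.0011
Step 2: GF = (dR/R) / strain = 0.0228 / 0.0011
GF = 20.7


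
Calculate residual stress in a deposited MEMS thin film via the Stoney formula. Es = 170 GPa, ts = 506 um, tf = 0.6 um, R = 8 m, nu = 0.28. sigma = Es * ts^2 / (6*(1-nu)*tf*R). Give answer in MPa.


Step 1: Compute numerator: Es * ts^2 = 170 * 506^2 = 43526120 (GPa*um^2)
Step 2: Compute denominator (R in um): 6*(1-nu)*tf*R = 6*0.72*0.6*8e6 = 20736000.0 (um^2)
Step 3: sigma (GPa) = 43526120 / 20736000.0 = 2.099061e+00 GPa
Step 4: Convert to MPa (x1000): sigma = 2099.1 MPa


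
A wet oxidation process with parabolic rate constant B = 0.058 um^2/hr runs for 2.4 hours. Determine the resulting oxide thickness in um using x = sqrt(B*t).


Step 1: Compute B*t = 0.058 * 2.4 = 0.1392
Step 2: x = sqrt(0.1392)
x = 0.373 um


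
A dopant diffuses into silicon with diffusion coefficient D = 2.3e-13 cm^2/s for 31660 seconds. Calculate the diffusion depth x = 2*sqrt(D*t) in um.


Step 1: Compute D*t = 2.3e-13 * 31660 = 7.2818e-09 cm^2
Step 2: sqrt(D*t) = 8.53335e-05 cm
Step 3: x = 2 * 8.53335e-05 cm = 1.70667e-04 cm
Step 4: Convert to um (1 cm = 1e4 um): x = 1.707 um


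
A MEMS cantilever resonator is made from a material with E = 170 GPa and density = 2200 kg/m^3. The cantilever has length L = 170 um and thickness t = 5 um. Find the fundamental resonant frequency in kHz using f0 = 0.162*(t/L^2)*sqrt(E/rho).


Step 1: Convert units to SI.
t_SI = 5e-6 m, L_SI = 170e-6 m
Step 2: Calculate sqrt(E/rho).
sqrt(170e9 / 2200) = 8790.49 m/s
Step 3: Compute f0.
f0 = 0.162 * 5e-6 / (170e-6)^2 * 8790.49 = 246377.1 Hz = 246.38 kHz


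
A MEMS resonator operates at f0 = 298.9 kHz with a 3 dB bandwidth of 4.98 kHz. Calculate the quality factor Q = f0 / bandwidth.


Step 1: Q = f0 / bandwidth
Step 2: Q = 298.9 / 4.98
Q = 60.0


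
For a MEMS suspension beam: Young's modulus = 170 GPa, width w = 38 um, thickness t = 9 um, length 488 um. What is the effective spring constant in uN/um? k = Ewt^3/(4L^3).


Step 1: Convert E to consistent units (1 GPa = 1000 uN/um^2).
E = 170 GPa = 170000 uN/um^2
Step 2: Compute t^3 = 9^3 = 729
Step 3: Compute L^3 = 488^3 = 116214272
Step 4: k = 170000 * 38 * 729 / (4 * 116214272)
k = 10.1307 uN/um


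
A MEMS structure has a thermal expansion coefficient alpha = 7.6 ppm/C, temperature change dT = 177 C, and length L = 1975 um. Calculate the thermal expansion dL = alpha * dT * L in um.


Step 1: Convert CTE: alpha = 7.6 ppm/C = 7.6e-6 /C
Step 2: dL = 7.6e-6 * 177 * 1975
dL = 2.6568 um


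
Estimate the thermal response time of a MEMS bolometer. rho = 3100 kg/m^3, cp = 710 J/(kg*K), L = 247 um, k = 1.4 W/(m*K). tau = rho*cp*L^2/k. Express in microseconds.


Step 1: Convert L to m: L = 247e-6 m
Step 2: L^2 = (247e-6)^2 = 6.1009e-08 m^2
Step 3: tau = 3100 * 710 * 6.1009e-08 / 1.4 = 9.591486357e-02 s
Step 4: Convert to microseconds (multiply by 1e6).
tau = 95914.864 us


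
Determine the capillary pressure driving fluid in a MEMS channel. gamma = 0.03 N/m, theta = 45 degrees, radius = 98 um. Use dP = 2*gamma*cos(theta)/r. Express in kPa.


Step 1: cos(45 deg) = 0.7071
Step 2: Convert r to m: r = 98e-6 m
Step 3: dP = 2 * 0.03 * 0.7071 / 98e-6 = 432.9 Pa
Step 4: Convert Pa to kPa (divide by 1000).
dP = 0.43 kPa


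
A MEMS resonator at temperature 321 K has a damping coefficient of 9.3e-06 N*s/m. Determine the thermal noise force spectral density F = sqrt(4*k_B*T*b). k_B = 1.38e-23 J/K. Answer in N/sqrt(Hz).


Step 1: Compute 4 * k_B * T * b
= 4 * 1.38e-23 * 321 * 9.3e-06
= 1.6479e-25 N^2/Hz
Step 2: F_noise = sqrt(1.6479e-25)
F_noise = 4.06e-13 N/sqrt(Hz)


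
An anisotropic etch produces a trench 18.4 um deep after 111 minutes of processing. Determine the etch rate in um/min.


Step 1: Etch rate = depth / time
Step 2: rate = 18.4 / 111
rate = 0.166 um/min


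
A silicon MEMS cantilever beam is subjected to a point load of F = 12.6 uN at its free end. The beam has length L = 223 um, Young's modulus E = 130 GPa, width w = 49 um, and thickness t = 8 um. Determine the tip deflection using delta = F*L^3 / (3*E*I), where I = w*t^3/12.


Step 1: Calculate the second moment of area.
I = w * t^3 / 12 = 49 * 8^3 / 12 = 2090.6667 um^4
Step 2: Convert E to consistent units (1 GPa = 1000 uN/um^2).
E = 130 GPa = 130000 uN/um^2
Step 3: Calculate tip deflection.
delta = F * L^3 / (3 * E * I)
delta = 12.6 * 223^3 / (3 * 130000 * 2090.6667)
delta = 0.1714 um


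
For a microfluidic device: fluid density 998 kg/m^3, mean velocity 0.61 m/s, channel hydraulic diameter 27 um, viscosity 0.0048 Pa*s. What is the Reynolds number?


Step 1: Convert Dh to meters: Dh = 27e-6 m
Step 2: Re = rho * v * Dh / mu
Re = 998 * 0.61 * 27e-6 / 0.0048
Re = 3.424


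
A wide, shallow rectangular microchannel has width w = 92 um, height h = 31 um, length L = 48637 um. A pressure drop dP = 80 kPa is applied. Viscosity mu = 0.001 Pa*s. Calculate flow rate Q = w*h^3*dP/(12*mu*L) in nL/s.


Step 1: Convert all dimensions to SI (meters).
w = 92e-6 m, h = 31e-6 m, L = 48637e-6 m, dP = 80e3 Pa
Step 2: Q = w * h^3 * dP / (12 * mu * L)
Q = 92e-6 * (31e-6)^3 * 80e3 / (12 * 0.001 * 48637e-6) = 3.7567723e-10 m^3/s
Step 3: Convert Q from m^3/s to nL/s (1 m^3 = 1e12 nL, so multiply by 1e12).
Q = 375.677 nL/s


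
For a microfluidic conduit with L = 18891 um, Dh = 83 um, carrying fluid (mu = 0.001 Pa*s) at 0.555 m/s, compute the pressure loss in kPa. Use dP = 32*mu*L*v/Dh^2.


Step 1: Convert to SI: L = 18891e-6 m, Dh = 83e-6 m
Step 2: dP = 32 * 0.001 * 18891e-6 * 0.555 / (83e-6)^2
Step 3: dP = 48701.43 Pa
Step 4: Convert to kPa: dP = 48.7 kPa


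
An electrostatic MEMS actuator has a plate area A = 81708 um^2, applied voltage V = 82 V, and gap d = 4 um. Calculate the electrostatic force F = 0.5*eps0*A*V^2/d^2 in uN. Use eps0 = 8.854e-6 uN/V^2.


Step 1: Identify parameters.
eps0 = 8.854e-6 uN/V^2, A = 81708 um^2, V = 82 V, d = 4 um
Step 2: Compute V^2 = 82^2 = 6724
Step 3: Compute d^2 = 4^2 = 16
Step 4: F = 0.5 * 8.854e-6 * 81708 * 6724 / 16
F = 152.013 uN


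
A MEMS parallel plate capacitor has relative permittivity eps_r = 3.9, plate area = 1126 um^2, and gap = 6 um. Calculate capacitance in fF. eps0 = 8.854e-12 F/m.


Step 1: Convert area to m^2: A = 1126e-12 m^2
Step 2: Convert gap to m: d = 6e-6 m
Step 3: C = eps0 * eps_r * A / d
C = 8.854e-12 * 3.9 * 1126e-12 / 6e-6
Step 4: Convert to fF (multiply by 1e15).
C = 6.48 fF


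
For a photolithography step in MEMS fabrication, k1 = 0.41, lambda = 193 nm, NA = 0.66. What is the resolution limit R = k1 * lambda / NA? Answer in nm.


Step 1: Identify values: k1 = 0.41, lambda = 193 nm, NA = 0.66
Step 2: R = k1 * lambda / NA
R = 0.41 * 193 / 0.66
R = 119.9 nm


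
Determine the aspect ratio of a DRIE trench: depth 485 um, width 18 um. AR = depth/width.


Step 1: AR = depth / width
Step 2: AR = 485 / 18
AR = 26.9


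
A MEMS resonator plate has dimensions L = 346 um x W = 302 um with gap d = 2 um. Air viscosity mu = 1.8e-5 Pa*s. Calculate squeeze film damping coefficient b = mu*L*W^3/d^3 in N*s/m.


Step 1: Convert to SI.
L = 346e-6 m, W = 302e-6 m, d = 2e-6 m
Step 2: W^3 = (302e-6)^3 = 2.75e-11 m^3
Step 3: d^3 = (2e-6)^3 = 8.00e-18 m^3
Step 4: b = 1.8e-5 * 346e-6 * 2.75e-11 / 8.00e-18
b = 2.14e-02 N*s/m


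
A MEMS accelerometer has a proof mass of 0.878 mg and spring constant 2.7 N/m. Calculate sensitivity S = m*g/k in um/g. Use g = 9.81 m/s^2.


Step 1: Convert mass: m = 0.878 mg = 8.78e-07 kg
Step 2: S = m * g / k = 8.78e-07 * 9.81 / 2.7
Step 3: S = 3.19e-06 m/g
Step 4: Convert to um/g: S = 3.19 um/g


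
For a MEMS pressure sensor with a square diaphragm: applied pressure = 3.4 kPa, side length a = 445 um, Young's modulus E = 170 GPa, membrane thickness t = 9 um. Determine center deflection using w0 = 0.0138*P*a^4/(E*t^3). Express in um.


Step 1: Convert pressure to compatible units (E is in GPa, so P in GPa).
P = 3.4 kPa = 3.4e-6 GPa
Step 2: Compute numerator: 0.0138 * P * a^4.
a^4 = 445^4 = 39213900625
numerator = 0.0138 * 3.4e-6 * 39213900625 = 1.8399e+03
Step 3: Compute denominator: E * t^3 = 170 * 9^3 = 123930
Step 4: w0 = numerator / denominator = 1.8399e+03 / 123930 = 0.0148 um


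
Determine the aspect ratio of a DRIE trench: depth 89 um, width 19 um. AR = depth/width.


Step 1: AR = depth / width
Step 2: AR = 89 / 19
AR = 4.7


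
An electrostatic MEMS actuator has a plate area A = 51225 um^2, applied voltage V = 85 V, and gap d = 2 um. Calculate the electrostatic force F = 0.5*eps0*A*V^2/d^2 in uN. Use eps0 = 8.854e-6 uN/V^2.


Step 1: Identify parameters.
eps0 = 8.854e-6 uN/V^2, A = 51225 um^2, V = 85 V, d = 2 um
Step 2: Compute V^2 = 85^2 = 7225
Step 3: Compute d^2 = 2^2 = 4
Step 4: F = 0.5 * 8.854e-6 * 51225 * 7225 / 4
F = 409.609 uN


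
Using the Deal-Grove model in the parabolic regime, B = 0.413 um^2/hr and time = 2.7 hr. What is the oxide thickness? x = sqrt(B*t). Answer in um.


Step 1: Compute B*t = 0.413 * 2.7 = 1.1151
Step 2: x = sqrt(1.1151)
x = 1.056 um


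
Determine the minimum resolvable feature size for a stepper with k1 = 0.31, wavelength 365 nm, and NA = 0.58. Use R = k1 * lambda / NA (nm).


Step 1: Identify values: k1 = 0.31, lambda = 365 nm, NA = 0.58
Step 2: R = k1 * lambda / NA
R = 0.31 * 365 / 0.58
R = 195.1 nm


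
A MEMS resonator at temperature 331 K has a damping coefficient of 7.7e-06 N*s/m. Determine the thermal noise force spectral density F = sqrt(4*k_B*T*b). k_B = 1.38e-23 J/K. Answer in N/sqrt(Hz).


Step 1: Compute 4 * k_B * T * b
= 4 * 1.38e-23 * 331 * 7.7e-06
= 1.4069e-25 N^2/Hz
Step 2: F_noise = sqrt(1.4069e-25)
F_noise = 3.75e-13 N/sqrt(Hz)


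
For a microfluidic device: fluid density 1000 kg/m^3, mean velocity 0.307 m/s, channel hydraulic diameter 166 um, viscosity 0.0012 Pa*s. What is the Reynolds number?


Step 1: Convert Dh to meters: Dh = 166e-6 m
Step 2: Re = rho * v * Dh / mu
Re = 1000 * 0.307 * 166e-6 / 0.0012
Re = 42.468


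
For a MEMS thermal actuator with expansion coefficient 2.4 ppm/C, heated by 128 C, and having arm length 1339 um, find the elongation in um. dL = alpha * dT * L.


Step 1: Convert CTE: alpha = 2.4 ppm/C = 2.4e-6 /C
Step 2: dL = 2.4e-6 * 128 * 1339
dL = 0.4113 um


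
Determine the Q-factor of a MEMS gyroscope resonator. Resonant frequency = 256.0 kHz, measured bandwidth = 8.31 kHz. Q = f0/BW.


Step 1: Q = f0 / bandwidth
Step 2: Q = 256.0 / 8.31
Q = 30.8


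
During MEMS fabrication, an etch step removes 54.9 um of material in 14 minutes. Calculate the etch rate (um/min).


Step 1: Etch rate = depth / time
Step 2: rate = 54.9 / 14
rate = 3.921 um/min


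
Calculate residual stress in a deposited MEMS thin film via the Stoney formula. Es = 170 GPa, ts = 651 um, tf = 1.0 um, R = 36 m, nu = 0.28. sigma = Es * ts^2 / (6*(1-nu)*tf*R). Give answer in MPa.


Step 1: Compute numerator: Es * ts^2 = 170 * 651^2 = 72046170 (GPa*um^2)
Step 2: Compute denominator (R in um): 6*(1-nu)*tf*R = 6*0.72*1.0*36e6 = 155520000.0 (um^2)
Step 3: sigma (GPa) = 72046170 / 155520000.0 = 4.6326e-01 GPa
Step 4: Convert to MPa (x1000): sigma = 463.3 MPa


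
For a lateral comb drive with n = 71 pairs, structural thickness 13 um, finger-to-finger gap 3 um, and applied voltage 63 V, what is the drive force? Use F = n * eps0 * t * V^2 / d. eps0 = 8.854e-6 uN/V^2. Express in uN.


Step 1: Parameters: n=71, eps0=8.854e-6 uN/V^2, t=13 um, V=63 V, d=3 um
Step 2: V^2 = 3969
Step 3: F = 71 * 8.854e-6 * 13 * 3969 / 3
F = 10.812 uN


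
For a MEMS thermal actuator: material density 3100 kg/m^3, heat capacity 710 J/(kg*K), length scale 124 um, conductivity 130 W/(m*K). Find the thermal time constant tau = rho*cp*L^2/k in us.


Step 1: Convert L to m: L = 124e-6 m
Step 2: L^2 = (124e-6)^2 = 1.5376e-08 m^2
Step 3: tau = 3100 * 710 * 1.5376e-08 / 130 = 2.6032751e-04 s
Step 4: Convert to microseconds (multiply by 1e6).
tau = 260.328 us


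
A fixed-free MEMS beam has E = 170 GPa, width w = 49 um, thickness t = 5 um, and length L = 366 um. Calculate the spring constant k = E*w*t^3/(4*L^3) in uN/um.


Step 1: Convert E to consistent units (1 GPa = 1000 uN/um^2).
E = 170 GPa = 170000 uN/um^2
Step 2: Compute t^3 = 5^3 = 125
Step 3: Compute L^3 = 366^3 = 49027896
Step 4: k = 170000 * 49 * 125 / (4 * 49027896)
k = 5.3095 uN/um


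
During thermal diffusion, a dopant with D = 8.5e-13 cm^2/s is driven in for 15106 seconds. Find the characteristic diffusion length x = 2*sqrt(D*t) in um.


Step 1: Compute D*t = 8.5e-13 * 15106 = 1.28401e-08 cm^2
Step 2: sqrt(D*t) = 1.13314e-04 cm
Step 3: x = 2 * 1.13314e-04 cm = 2.26628e-04 cm
Step 4: Convert to um (1 cm = 1e4 um): x = 2.266 um


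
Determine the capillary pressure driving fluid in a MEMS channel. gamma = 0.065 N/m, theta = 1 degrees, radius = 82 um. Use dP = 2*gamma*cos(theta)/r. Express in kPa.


Step 1: cos(1 deg) = 0.9998
Step 2: Convert r to m: r = 82e-6 m
Step 3: dP = 2 * 0.065 * 0.9998 / 82e-6 = 1585.0 Pa
Step 4: Convert Pa to kPa (divide by 1000).
dP = 1.59 kPa


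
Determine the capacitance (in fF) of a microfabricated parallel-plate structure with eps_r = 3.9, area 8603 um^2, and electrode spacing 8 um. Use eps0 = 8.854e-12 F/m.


Step 1: Convert area to m^2: A = 8603e-12 m^2
Step 2: Convert gap to m: d = 8e-6 m
Step 3: C = eps0 * eps_r * A / d
C = 8.854e-12 * 3.9 * 8603e-12 / 8e-6
Step 4: Convert to fF (multiply by 1e15).
C = 37.13 fF


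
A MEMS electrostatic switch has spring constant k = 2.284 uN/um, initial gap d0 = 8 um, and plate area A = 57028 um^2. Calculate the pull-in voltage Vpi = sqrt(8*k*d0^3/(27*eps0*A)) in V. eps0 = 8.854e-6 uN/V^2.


Step 1: Compute numerator: 8 * k * d0^3 = 8 * 2.284 * 8^3 = 9355.264
Step 2: Compute denominator: 27 * eps0 * A = 27 * 8.854e-6 * 57028 = 13.633
Step 3: Vpi = sqrt(9355.264 / 13.633)
Vpi = 26.2 V


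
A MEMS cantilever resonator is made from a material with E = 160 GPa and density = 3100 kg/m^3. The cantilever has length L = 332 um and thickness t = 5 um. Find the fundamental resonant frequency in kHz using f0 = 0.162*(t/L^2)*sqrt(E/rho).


Step 1: Convert units to SI.
t_SI = 5e-6 m, L_SI = 332e-6 m
Step 2: Calculate sqrt(E/rho).
sqrt(160e9 / 3100) = 7184.21 m/s
Step 3: Compute f0.
f0 = 0.162 * 5e-6 / (332e-6)^2 * 7184.21 = 52794.4 Hz = 52.79 kHz


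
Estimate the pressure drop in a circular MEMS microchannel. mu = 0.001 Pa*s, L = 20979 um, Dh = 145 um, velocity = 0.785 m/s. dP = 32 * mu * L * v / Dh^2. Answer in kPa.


Step 1: Convert to SI: L = 20979e-6 m, Dh = 145e-6 m
Step 2: dP = 32 * 0.001 * 20979e-6 * 0.785 / (145e-6)^2
Step 3: dP = 25065.04 Pa
Step 4: Convert to kPa: dP = 25.07 kPa


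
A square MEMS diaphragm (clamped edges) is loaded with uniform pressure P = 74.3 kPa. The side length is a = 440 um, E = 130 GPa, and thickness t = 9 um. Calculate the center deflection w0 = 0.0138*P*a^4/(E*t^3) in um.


Step 1: Convert pressure to compatible units (E is in GPa, so P in GPa).
P = 74.3 kPa = 74.3e-6 GPa
Step 2: Compute numerator: 0.0138 * P * a^4.
a^4 = 440^4 = 37480960000
numerator = 0.0138 * 74.3e-6 * 37480960000 = 3.84307e+04
Step 3: Compute denominator: E * t^3 = 130 * 9^3 = 94770
Step 4: w0 = numerator / denominator = 3.84307e+04 / 94770 = 0.4055 um


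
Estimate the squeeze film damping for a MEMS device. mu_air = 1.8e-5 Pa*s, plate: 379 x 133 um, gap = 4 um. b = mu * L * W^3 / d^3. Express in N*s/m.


Step 1: Convert to SI.
L = 379e-6 m, W = 133e-6 m, d = 4e-6 m
Step 2: W^3 = (133e-6)^3 = 2.35e-12 m^3
Step 3: d^3 = (4e-6)^3 = 6.40e-17 m^3
Step 4: b = 1.8e-5 * 379e-6 * 2.35e-12 / 6.40e-17
b = 2.51e-04 N*s/m


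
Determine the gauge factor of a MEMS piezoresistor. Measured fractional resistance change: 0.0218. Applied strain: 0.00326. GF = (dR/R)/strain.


Step 1: Identify values.
dR/R = 0.0218, strain = 0.00326
Step 2: GF = (dR/R) / strain = 0.0218 / 0.00326
GF = 6.7


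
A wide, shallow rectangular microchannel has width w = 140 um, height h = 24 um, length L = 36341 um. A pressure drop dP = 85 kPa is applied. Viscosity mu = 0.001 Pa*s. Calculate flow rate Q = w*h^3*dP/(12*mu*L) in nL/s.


Step 1: Convert all dimensions to SI (meters).
w = 140e-6 m, h = 24e-6 m, L = 36341e-6 m, dP = 85e3 Pa
Step 2: Q = w * h^3 * dP / (12 * mu * L)
Q = 140e-6 * (24e-6)^3 * 85e3 / (12 * 0.001 * 36341e-6) = 3.7722682e-10 m^3/s
Step 3: Convert Q from m^3/s to nL/s (1 m^3 = 1e12 nL, so multiply by 1e12).
Q = 377.227 nL/s


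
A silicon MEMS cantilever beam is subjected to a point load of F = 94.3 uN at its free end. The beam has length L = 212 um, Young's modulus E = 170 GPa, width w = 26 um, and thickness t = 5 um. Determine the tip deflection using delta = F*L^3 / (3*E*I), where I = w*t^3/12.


Step 1: Calculate the second moment of area.
I = w * t^3 / 12 = 26 * 5^3 / 12 = 270.8333 um^4
Step 2: Convert E to consistent units (1 GPa = 1000 uN/um^2).
E = 170 GPa = 170000 uN/um^2
Step 3: Calculate tip deflection.
delta = F * L^3 / (3 * E * I)
delta = 94.3 * 212^3 / (3 * 170000 * 270.8333)
delta = 6.505 um


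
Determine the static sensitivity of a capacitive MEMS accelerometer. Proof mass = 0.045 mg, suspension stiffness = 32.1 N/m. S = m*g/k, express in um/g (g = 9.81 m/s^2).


Step 1: Convert mass: m = 0.045 mg = 4.50e-08 kg
Step 2: S = m * g / k = 4.50e-08 * 9.81 / 32.1
Step 3: S = 1.38e-08 m/g
Step 4: Convert to um/g: S = 0.014 um/g


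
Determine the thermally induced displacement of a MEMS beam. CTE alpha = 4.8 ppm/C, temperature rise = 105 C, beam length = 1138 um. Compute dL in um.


Step 1: Convert CTE: alpha = 4.8 ppm/C = 4.8e-6 /C
Step 2: dL = 4.8e-6 * 105 * 1138
dL = 0.5736 um


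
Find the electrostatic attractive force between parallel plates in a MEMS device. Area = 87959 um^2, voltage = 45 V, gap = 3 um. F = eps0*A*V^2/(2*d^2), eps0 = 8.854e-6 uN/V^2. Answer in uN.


Step 1: Identify parameters.
eps0 = 8.854e-6 uN/V^2, A = 87959 um^2, V = 45 V, d = 3 um
Step 2: Compute V^2 = 45^2 = 2025
Step 3: Compute d^2 = 3^2 = 9
Step 4: F = 0.5 * 8.854e-6 * 87959 * 2025 / 9
F = 87.614 uN


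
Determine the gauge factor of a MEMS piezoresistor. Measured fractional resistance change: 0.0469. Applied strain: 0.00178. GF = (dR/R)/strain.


Step 1: Identify values.
dR/R = 0.0469, strain = 0.00178
Step 2: GF = (dR/R) / strain = 0.0469 / 0.00178
GF = 26.3


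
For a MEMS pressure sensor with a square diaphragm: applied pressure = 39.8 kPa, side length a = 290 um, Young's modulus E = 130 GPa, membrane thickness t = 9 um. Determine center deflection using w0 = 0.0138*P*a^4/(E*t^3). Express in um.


Step 1: Convert pressure to compatible units (E is in GPa, so P in GPa).
P = 39.8 kPa = 39.8e-6 GPa
Step 2: Compute numerator: 0.0138 * P * a^4.
a^4 = 290^4 = 7072810000
numerator = 0.0138 * 39.8e-6 * 7072810000 = 3.885e+03
Step 3: Compute denominator: E * t^3 = 130 * 9^3 = 94770
Step 4: w0 = numerator / denominator = 3.885e+03 / 94770 = 0.041 um


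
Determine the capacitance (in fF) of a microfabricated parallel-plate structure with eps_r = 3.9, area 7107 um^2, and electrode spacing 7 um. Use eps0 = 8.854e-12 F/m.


Step 1: Convert area to m^2: A = 7107e-12 m^2
Step 2: Convert gap to m: d = 7e-6 m
Step 3: C = eps0 * eps_r * A / d
C = 8.854e-12 * 3.9 * 7107e-12 / 7e-6
Step 4: Convert to fF (multiply by 1e15).
C = 35.06 fF


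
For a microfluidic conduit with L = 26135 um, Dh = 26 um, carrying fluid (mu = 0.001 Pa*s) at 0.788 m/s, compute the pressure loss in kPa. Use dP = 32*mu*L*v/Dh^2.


Step 1: Convert to SI: L = 26135e-6 m, Dh = 26e-6 m
Step 2: dP = 32 * 0.001 * 26135e-6 * 0.788 / (26e-6)^2
Step 3: dP = 974881.89 Pa
Step 4: Convert to kPa: dP = 974.88 kPa


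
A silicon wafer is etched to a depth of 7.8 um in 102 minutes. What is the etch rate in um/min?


Step 1: Etch rate = depth / time
Step 2: rate = 7.8 / 102
rate = 0.076 um/min


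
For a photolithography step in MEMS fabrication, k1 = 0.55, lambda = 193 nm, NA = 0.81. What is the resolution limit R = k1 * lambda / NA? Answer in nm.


Step 1: Identify values: k1 = 0.55, lambda = 193 nm, NA = 0.81
Step 2: R = k1 * lambda / NA
R = 0.55 * 193 / 0.81
R = 131.0 nm


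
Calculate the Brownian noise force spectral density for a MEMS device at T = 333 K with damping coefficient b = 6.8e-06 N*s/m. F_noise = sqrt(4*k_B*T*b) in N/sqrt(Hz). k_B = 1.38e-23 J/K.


Step 1: Compute 4 * k_B * T * b
= 4 * 1.38e-23 * 333 * 6.8e-06
= 1.2499e-25 N^2/Hz
Step 2: F_noise = sqrt(1.2499e-25)
F_noise = 3.54e-13 N/sqrt(Hz)


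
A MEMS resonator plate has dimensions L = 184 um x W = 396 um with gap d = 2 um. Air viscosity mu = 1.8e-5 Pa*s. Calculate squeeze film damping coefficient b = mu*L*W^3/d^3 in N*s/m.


Step 1: Convert to SI.
L = 184e-6 m, W = 396e-6 m, d = 2e-6 m
Step 2: W^3 = (396e-6)^3 = 6.21e-11 m^3
Step 3: d^3 = (2e-6)^3 = 8.00e-18 m^3
Step 4: b = 1.8e-5 * 184e-6 * 6.21e-11 / 8.00e-18
b = 2.57e-02 N*s/m


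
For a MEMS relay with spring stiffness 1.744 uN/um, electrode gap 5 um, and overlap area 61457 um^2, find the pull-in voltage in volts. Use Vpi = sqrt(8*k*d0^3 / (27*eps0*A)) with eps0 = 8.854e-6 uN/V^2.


Step 1: Compute numerator: 8 * k * d0^3 = 8 * 1.744 * 5^3 = 1744.0
Step 2: Compute denominator: 27 * eps0 * A = 27 * 8.854e-6 * 61457 = 14.691788
Step 3: Vpi = sqrt(1744.0 / 14.691788)
Vpi = 10.9 V


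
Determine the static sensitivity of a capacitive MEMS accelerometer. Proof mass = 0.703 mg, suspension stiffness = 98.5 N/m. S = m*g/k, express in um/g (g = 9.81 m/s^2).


Step 1: Convert mass: m = 0.703 mg = 7.03e-07 kg
Step 2: S = m * g / k = 7.03e-07 * 9.81 / 98.5
Step 3: S = 7.00e-08 m/g
Step 4: Convert to um/g: S = 0.07 um/g


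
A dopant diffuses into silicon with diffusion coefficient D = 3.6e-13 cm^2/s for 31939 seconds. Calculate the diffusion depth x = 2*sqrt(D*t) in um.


Step 1: Compute D*t = 3.6e-13 * 31939 = 1.149804e-08 cm^2
Step 2: sqrt(D*t) = 1.07229e-04 cm
Step 3: x = 2 * 1.07229e-04 cm = 2.14458e-04 cm
Step 4: Convert to um (1 cm = 1e4 um): x = 2.145 um


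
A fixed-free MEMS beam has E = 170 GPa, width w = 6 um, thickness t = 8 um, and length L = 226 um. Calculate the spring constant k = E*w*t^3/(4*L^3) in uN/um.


Step 1: Convert E to consistent units (1 GPa = 1000 uN/um^2).
E = 170 GPa = 170000 uN/um^2
Step 2: Compute t^3 = 8^3 = 512
Step 3: Compute L^3 = 226^3 = 11543176
Step 4: k = 170000 * 6 * 512 / (4 * 11543176)
k = 11.3106 uN/um


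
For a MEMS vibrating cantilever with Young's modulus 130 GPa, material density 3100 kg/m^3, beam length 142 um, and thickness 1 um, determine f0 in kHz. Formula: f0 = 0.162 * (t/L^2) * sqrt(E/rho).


Step 1: Convert units to SI.
t_SI = 1e-6 m, L_SI = 142e-6 m
Step 2: Calculate sqrt(E/rho).
sqrt(130e9 / 3100) = 6475.76 m/s
Step 3: Compute f0.
f0 = 0.162 * 1e-6 / (142e-6)^2 * 6475.76 = 52027.0 Hz = 52.03 kHz


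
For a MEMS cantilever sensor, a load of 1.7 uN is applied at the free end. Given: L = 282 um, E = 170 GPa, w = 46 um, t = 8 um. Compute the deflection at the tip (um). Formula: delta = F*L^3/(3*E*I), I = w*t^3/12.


Step 1: Calculate the second moment of area.
I = w * t^3 / 12 = 46 * 8^3 / 12 = 1962.6667 um^4
Step 2: Convert E to consistent units (1 GPa = 1000 uN/um^2).
E = 170 GPa = 170000 uN/um^2
Step 3: Calculate tip deflection.
delta = F * L^3 / (3 * E * I)
delta = 1.7 * 282^3 / (3 * 170000 * 1962.6667)
delta = 0.0381 um


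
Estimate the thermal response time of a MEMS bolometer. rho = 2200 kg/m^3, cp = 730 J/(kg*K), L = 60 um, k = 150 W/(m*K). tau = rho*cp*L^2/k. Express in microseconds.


Step 1: Convert L to m: L = 60e-6 m
Step 2: L^2 = (60e-6)^2 = 3.6e-09 m^2
Step 3: tau = 2200 * 730 * 3.6e-09 / 150 = 3.8544e-05 s
Step 4: Convert to microseconds (multiply by 1e6).
tau = 38.544 us


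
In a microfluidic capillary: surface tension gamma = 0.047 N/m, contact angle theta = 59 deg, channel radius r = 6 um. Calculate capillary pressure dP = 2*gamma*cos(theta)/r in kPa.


Step 1: cos(59 deg) = 0.515
Step 2: Convert r to m: r = 6e-6 m
Step 3: dP = 2 * 0.047 * 0.515 / 6e-6 = 8068.3 Pa
Step 4: Convert Pa to kPa (divide by 1000).
dP = 8.07 kPa


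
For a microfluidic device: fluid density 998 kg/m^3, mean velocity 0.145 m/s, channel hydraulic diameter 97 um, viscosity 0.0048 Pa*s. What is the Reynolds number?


Step 1: Convert Dh to meters: Dh = 97e-6 m
Step 2: Re = rho * v * Dh / mu
Re = 998 * 0.145 * 97e-6 / 0.0048
Re = 2.924


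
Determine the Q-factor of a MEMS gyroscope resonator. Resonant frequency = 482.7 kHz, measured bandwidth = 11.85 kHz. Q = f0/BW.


Step 1: Q = f0 / bandwidth
Step 2: Q = 482.7 / 11.85
Q = 40.7


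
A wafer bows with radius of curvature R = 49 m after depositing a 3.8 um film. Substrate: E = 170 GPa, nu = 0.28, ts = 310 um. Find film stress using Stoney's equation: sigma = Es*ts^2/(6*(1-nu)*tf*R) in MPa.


Step 1: Compute numerator: Es * ts^2 = 170 * 310^2 = 16337000 (GPa*um^2)
Step 2: Compute denominator (R in um): 6*(1-nu)*tf*R = 6*0.72*3.8*49e6 = 804384000.0 (um^2)
Step 3: sigma (GPa) = 16337000 / 804384000.0 = 2.031e-02 GPa
Step 4: Convert to MPa (x1000): sigma = 20.3 MPa


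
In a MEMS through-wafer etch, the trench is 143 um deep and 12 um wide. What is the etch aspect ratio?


Step 1: AR = depth / width
Step 2: AR = 143 / 12
AR = 11.9


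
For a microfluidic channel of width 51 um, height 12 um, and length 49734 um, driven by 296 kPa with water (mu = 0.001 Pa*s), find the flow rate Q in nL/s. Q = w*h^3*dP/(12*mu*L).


Step 1: Convert all dimensions to SI (meters).
w = 51e-6 m, h = 12e-6 m, L = 49734e-6 m, dP = 296e3 Pa
Step 2: Q = w * h^3 * dP / (12 * mu * L)
Q = 51e-6 * (12e-6)^3 * 296e3 / (12 * 0.001 * 49734e-6) = 4.370901e-11 m^3/s
Step 3: Convert Q from m^3/s to nL/s (1 m^3 = 1e12 nL, so multiply by 1e12).
Q = 43.709 nL/s


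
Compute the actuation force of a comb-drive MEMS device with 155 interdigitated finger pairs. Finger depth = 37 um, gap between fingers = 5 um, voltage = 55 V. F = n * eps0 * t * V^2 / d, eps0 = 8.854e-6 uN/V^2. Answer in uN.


Step 1: Parameters: n=155, eps0=8.854e-6 uN/V^2, t=37 um, V=55 V, d=5 um
Step 2: V^2 = 3025
Step 3: F = 155 * 8.854e-6 * 37 * 3025 / 5
F = 30.721 uN


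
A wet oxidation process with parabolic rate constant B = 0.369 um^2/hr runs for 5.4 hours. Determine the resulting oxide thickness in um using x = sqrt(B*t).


Step 1: Compute B*t = 0.369 * 5.4 = 1.9926
Step 2: x = sqrt(1.9926)
x = 1.412 um


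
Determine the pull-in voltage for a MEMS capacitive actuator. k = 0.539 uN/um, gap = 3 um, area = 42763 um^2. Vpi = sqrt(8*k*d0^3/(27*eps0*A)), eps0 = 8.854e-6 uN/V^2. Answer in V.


Step 1: Compute numerator: 8 * k * d0^3 = 8 * 0.539 * 3^3 = 116.424
Step 2: Compute denominator: 27 * eps0 * A = 27 * 8.854e-6 * 42763 = 10.222837
Step 3: Vpi = sqrt(116.424 / 10.222837)
Vpi = 3.37 V


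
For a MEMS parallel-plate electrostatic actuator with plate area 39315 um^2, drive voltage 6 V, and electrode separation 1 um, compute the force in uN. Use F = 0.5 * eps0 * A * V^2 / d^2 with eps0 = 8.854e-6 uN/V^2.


Step 1: Identify parameters.
eps0 = 8.854e-6 uN/V^2, A = 39315 um^2, V = 6 V, d = 1 um
Step 2: Compute V^2 = 6^2 = 36
Step 3: Compute d^2 = 1^2 = 1
Step 4: F = 0.5 * 8.854e-6 * 39315 * 36 / 1
F = 6.266 uN


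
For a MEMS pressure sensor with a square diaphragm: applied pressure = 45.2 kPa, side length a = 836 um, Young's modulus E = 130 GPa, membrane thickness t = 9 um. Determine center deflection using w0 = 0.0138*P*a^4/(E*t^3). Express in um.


Step 1: Convert pressure to compatible units (E is in GPa, so P in GPa).
P = 45.2 kPa = 45.2e-6 GPa
Step 2: Compute numerator: 0.0138 * P * a^4.
a^4 = 836^4 = 488455618816
numerator = 0.0138 * 45.2e-6 * 488455618816 = 3.046791e+05
Step 3: Compute denominator: E * t^3 = 130 * 9^3 = 94770
Step 4: w0 = numerator / denominator = 3.046791e+05 / 94770 = 3.2149 um


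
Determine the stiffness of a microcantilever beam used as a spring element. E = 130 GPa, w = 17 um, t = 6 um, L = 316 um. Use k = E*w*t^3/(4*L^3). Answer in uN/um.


Step 1: Convert E to consistent units (1 GPa = 1000 uN/um^2).
E = 130 GPa = 130000 uN/um^2
Step 2: Compute t^3 = 6^3 = 216
Step 3: Compute L^3 = 316^3 = 31554496
Step 4: k = 130000 * 17 * 216 / (4 * 31554496)
k = 3.782 uN/um
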